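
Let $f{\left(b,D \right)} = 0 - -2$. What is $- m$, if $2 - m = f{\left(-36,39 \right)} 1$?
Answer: $0$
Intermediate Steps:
$f{\left(b,D \right)} = 2$ ($f{\left(b,D \right)} = 0 + 2 = 2$)
$m = 0$ ($m = 2 - 2 \cdot 1 = 2 - 2 = 0$)
$- m = \left(-1\right) 0 = 0$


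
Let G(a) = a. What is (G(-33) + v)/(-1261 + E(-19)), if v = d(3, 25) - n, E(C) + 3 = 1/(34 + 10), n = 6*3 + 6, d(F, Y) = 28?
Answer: 1276/55615 ≈ 0.022943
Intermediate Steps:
n = 24 (n = 18 + 6 = 24)
E(C) = -131/44 (E(C) = -3 + 1/(34 + 10) = -3 + 1/44 = -131/44)
v = 4 (v = 28 - 1*24 = 28 - 24 = 4)
(G(-33) + v)/(-1261 + E(-19)) = (-33 + 4)/(-1261 - 131/44) = -29/(-55615/44) = -44/55615*(-29) = 1276/55615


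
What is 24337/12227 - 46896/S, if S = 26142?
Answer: 10470077/53273039 ≈ 0.19654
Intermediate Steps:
24337/12227 - 46896/S = 24337/12227 - 46896/26142 = 24337*(1/12227) - 46896*1/26142 = 24337/12227 - 7816/4357 = 10470077/53273039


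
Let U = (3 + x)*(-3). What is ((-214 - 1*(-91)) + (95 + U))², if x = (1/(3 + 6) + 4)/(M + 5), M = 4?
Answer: 1073296/729 ≈ 1472.3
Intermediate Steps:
x = 37/81 (x = (1/(3 + 6) + 4)/(4 + 5) = (1/9 + 4)/9 = (⅑ + 4)*(⅑) = (37/9)*(⅑) = 37/81 ≈ 0.45679)
U = -280/27 (U = (3 + 37/81)*(-3) = (280/81)*(-3) = -280/27 ≈ -10.370)
((-214 - 1*(-91)) + (95 + U))² = ((-214 - 1*(-91)) + (95 - 280/27))² = ((-214 + 91) + 2285/27)² = (-123 + 2285/27)² = (-1036/27)² = 1073296/729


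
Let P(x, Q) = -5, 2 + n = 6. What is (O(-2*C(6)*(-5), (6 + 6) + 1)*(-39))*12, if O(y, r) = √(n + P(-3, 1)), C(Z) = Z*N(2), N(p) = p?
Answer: -468*I ≈ -468.0*I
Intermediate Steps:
n = 4 (n = -2 + 6 = 4)
C(Z) = 2*Z (C(Z) = Z*2 = 2*Z)
O(y, r) = I (O(y, r) = √(4 - 5) = √(-1) = I)
(O(-2*C(6)*(-5), (6 + 6) + 1)*(-39))*12 = (I*(-39))*12 = -39*I*12 = -468*I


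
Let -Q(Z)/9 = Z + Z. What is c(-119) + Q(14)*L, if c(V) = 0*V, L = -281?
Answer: 70812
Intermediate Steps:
Q(Z) = -18*Z (Q(Z) = -9*(Z + Z) = -18*Z)
c(V) = 0
c(-119) + Q(14)*L = 0 - 18*14*(-281) = 0 - 252*(-281) = 0 + 70812 = 70812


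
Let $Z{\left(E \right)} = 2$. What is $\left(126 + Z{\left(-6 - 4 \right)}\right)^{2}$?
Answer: $16384$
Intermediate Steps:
$\left(126 + Z{\left(-6 - 4 \right)}\right)^{2} = \left(126 + 2\right)^{2} = 128^{2} = 16384$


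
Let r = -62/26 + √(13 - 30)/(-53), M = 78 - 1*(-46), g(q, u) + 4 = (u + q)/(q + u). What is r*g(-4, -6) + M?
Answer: 1705/13 + 3*I*√17/53 ≈ 131.15 + 0.23338*I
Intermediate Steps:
g(q, u) = -3 (g(q, u) = -4 + (u + q)/(q + u) = -4 + (q + u)/(q + u) = -4 + 1 = -3)
M = 124 (M = 78 + 46 = 124)
r = -31/13 - I*√17/53 (r = -62*1/26 + √(-17)*(-1/53) = -31/13 + (I*√17)*(-1/53) = -31/13 - I*√17/53 ≈ -2.3846 - 0.077794*I)
r*g(-4, -6) + M = (-31/13 - I*√17/53)*(-3) + 124 = (93/13 + 3*I*√17/53) + 124 = 1705/13 + 3*I*√17/53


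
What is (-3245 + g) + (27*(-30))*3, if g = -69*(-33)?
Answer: -3398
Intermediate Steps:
g = 2277
(-3245 + g) + (27*(-30))*3 = (-3245 + 2277) + (27*(-30))*3 = -968 - 810*3 = -968 - 2430 = -3398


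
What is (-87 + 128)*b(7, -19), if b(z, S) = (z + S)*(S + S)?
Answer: 18696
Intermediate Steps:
b(z, S) = 2*S*(S + z) (b(z, S) = (S + z)*(2*S) = 2*S*(S + z))
(-87 + 128)*b(7, -19) = (-87 + 128)*(2*(-19)*(-19 + 7)) = 41*(2*(-19)*(-12)) = 41*456 = 18696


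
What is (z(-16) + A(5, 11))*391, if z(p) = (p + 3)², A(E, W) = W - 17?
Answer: 63733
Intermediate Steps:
A(E, W) = -17 + W
z(p) = (3 + p)²
(z(-16) + A(5, 11))*391 = ((3 - 16)² + (-17 + 11))*391 = ((-13)² - 6)*391 = (169 - 6)*391 = 163*391 = 63733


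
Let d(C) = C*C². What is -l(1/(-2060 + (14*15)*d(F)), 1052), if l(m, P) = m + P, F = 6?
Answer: -45551601/43300 ≈ -1052.0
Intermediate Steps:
d(C) = C³
l(m, P) = P + m
-l(1/(-2060 + (14*15)*d(F)), 1052) = -(1052 + 1/(-2060 + (14*15)*6³)) = -(1052 + 1/(-2060 + 210*216)) = -(1052 + 1/(-2060 + 45360)) = -(1052 + 1/43300) = -1*45551601/43300 = -45551601/43300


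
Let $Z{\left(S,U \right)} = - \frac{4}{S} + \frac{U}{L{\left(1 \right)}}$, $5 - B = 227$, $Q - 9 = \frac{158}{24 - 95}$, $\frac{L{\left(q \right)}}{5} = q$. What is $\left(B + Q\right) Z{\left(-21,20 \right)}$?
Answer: $- \frac{192104}{213} \approx -901.9$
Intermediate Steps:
$L{\left(q \right)} = 5 q$
$Q = \frac{481}{71}$ ($Q = 9 + \frac{158}{24 - 95} = 9 + \frac{158}{-71} = 9 + 158 \left(- \frac{1}{71}\right) = 9 - \frac{158}{71} = \frac{481}{71} \approx 6.7747$)
$B = -222$ ($B = 5 - 227 = -222$)
$Z{\left(S,U \right)} = - \frac{4}{S} + \frac{U}{5}$ ($Z{\left(S,U \right)} = - \frac{4}{S} + \frac{U}{5 \cdot 1} = - \frac{4}{S} + \frac{U}{5}$)
$\left(B + Q\right) Z{\left(-21,20 \right)} = \left(-222 + \frac{481}{71}\right) \left(- \frac{4}{-21} + \frac{1}{5} \cdot 20\right) = - \frac{15281 \left(\left(-4\right) \left(- \frac{1}{21}\right) + 4\right)}{71} = - \frac{15281 \left(\frac{4}{21} + 4\right)}{71} = \left(- \frac{15281}{71}\right) \frac{88}{21} = - \frac{192104}{213}$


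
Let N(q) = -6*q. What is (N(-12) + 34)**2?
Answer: 11236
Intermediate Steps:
(N(-12) + 34)**2 = (-6*(-12) + 34)**2 = (72 + 34)**2 = 106**2 = 11236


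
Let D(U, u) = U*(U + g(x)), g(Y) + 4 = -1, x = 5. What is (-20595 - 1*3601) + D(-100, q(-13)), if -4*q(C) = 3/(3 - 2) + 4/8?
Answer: -13696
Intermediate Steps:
g(Y) = -5 (g(Y) = -4 - 1 = -5)
q(C) = -7/8 (q(C) = -(3/(3 - 2) + 4/8)/4 = -(3/1 + 4*(1/8))/4 = -(3*1 + 1/2)/4 = -(3 + 1/2)/4 = -1/4*7/2 = -7/8)
D(U, u) = U*(-5 + U) (D(U, u) = U*(U - 5) = U*(-5 + U))
(-20595 - 1*3601) + D(-100, q(-13)) = (-20595 - 1*3601) - 100*(-5 - 100) = (-20595 - 3601) - 100*(-105) = -24196 + 10500 = -13696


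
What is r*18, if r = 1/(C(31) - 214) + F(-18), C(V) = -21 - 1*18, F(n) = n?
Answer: -81990/253 ≈ -324.07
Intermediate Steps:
C(V) = -39 (C(V) = -21 - 18 = -39)
r = -4555/253 (r = 1/(-39 - 214) - 18 = 1/(-253) - 18 = -1/253 - 18 = -4555/253 ≈ -18.004)
r*18 = -4555/253*18 = -81990/253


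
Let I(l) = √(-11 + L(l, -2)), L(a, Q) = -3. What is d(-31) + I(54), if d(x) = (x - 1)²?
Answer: 1024 + I*√14 ≈ 1024.0 + 3.7417*I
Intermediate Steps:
d(x) = (-1 + x)²
I(l) = I*√14 (I(l) = √(-11 - 3) = √(-14) = I*√14)
d(-31) + I(54) = (-1 - 31)² + I*√14 = (-32)² + I*√14 = 1024 + I*√14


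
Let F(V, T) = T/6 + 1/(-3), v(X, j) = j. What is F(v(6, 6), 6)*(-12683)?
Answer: -25366/3 ≈ -8455.3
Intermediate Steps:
F(V, T) = -1/3 + T/6 (F(V, T) = T*(1/6) + 1*(-1/3) = T/6 - 1/3 = -1/3 + T/6)
F(v(6, 6), 6)*(-12683) = (-1/3 + (1/6)*6)*(-12683) = (-1/3 + 1)*(-12683) = (2/3)*(-12683) = -25366/3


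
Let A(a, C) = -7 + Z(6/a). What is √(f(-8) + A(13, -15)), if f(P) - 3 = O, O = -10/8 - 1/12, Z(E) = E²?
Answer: 2*I*√1947/39 ≈ 2.2628*I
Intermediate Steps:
A(a, C) = -7 + 36/a² (A(a, C) = -7 + (6/a)² = -7 + 36/a²)
O = -4/3 (O = -10*⅛ - 1*1/12 = -5/4 - 1/12 = -4/3 ≈ -1.3333)
f(P) = 5/3 (f(P) = 3 - 4/3 = 5/3)
√(f(-8) + A(13, -15)) = √(5/3 + (-7 + 36/13²)) = √(5/3 + (-7 + 36*(1/169))) = √(5/3 + (-7 + 36/169)) = √(5/3 - 1147/169) = √(-2596/507) = 2*I*√1947/39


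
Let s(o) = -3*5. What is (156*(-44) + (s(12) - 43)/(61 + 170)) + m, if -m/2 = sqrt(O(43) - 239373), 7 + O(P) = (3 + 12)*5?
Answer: -1585642/231 - 2*I*sqrt(239305) ≈ -6864.3 - 978.38*I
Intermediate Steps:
O(P) = 68 (O(P) = -7 + (3 + 12)*5 = -7 + 15*5 = -7 + 75 = 68)
s(o) = -15
m = -2*I*sqrt(239305) (m = -2*sqrt(68 - 239373) = -2*I*sqrt(239305) ≈ -978.38*I)
(156*(-44) + (s(12) - 43)/(61 + 170)) + m = (156*(-44) + (-15 - 43)/(61 + 170)) - 2*I*sqrt(239305) = (-6864 - 58/231) - 2*I*sqrt(239305) = -1585642/231 - 2*I*sqrt(239305)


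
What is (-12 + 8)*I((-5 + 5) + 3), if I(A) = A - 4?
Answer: 4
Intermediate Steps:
I(A) = -4 + A
(-12 + 8)*I((-5 + 5) + 3) = (-12 + 8)*(-4 + ((-5 + 5) + 3)) = -4*(-4 + (0 + 3)) = -4*(-4 + 3) = -4*(-1) = 4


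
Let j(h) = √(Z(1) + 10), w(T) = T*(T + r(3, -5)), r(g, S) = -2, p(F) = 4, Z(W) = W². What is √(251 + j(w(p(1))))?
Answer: √(251 + √11) ≈ 15.947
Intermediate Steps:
w(T) = T*(-2 + T) (w(T) = T*(T - 2) = T*(-2 + T))
j(h) = √11 (j(h) = √(1² + 10) = √(1 + 10) = √11)
√(251 + j(w(p(1)))) = √(251 + √11)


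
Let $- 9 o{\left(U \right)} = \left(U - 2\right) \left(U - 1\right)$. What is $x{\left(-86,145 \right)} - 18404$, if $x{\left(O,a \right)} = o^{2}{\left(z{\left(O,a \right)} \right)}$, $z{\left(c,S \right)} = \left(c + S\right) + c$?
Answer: $- \frac{831380}{81} \approx -10264.0$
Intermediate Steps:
$z{\left(c,S \right)} = S + 2 c$ ($z{\left(c,S \right)} = \left(S + c\right) + c = S + 2 c$)
$o{\left(U \right)} = - \frac{\left(-1 + U\right) \left(-2 + U\right)}{9}$ ($o{\left(U \right)} = - \frac{\left(U - 2\right) \left(U - 1\right)}{9} = - \frac{\left(-2 + U\right) \left(-1 + U\right)}{9} = - \frac{\left(-1 + U\right) \left(-2 + U\right)}{9}$)
$x{\left(O,a \right)} = \left(- \frac{2}{9} - \frac{\left(a + 2 O\right)^{2}}{9} + \frac{a}{3} + \frac{2 O}{3}\right)^{2}$ ($x{\left(O,a \right)} = \left(- \frac{2}{9} - \frac{\left(a + 2 O\right)^{2}}{9} + \frac{a + 2 O}{3}\right)^{2} = \left(- \frac{2}{9} - \frac{\left(a + 2 O\right)^{2}}{9} + \left(\frac{a}{3} + \frac{2 O}{3}\right)\right)^{2} = \left(- \frac{2}{9} - \frac{\left(a + 2 O\right)^{2}}{9} + \frac{a}{3} + \frac{2 O}{3}\right)^{2}$)
$x{\left(-86,145 \right)} - 18404 = \frac{\left(2 + \left(145 + 2 \left(-86\right)\right)^{2} - -516 - 435\right)^{2}}{81} - 18404 = \frac{\left(2 + \left(145 - 172\right)^{2} + 516 - 435\right)^{2}}{81} - 18404 = \frac{\left(2 + \left(-27\right)^{2} + 516 - 435\right)^{2}}{81} - 18404 = \frac{\left(2 + 729 + 516 - 435\right)^{2}}{81} - 18404 = \frac{812^{2}}{81} - 18404 = \frac{1}{81} \cdot 659344 - 18404 = \frac{659344}{81} - 18404 = - \frac{831380}{81}$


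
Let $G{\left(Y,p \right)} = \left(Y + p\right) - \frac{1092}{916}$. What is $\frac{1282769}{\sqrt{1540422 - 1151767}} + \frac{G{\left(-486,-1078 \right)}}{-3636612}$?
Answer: $\frac{358429}{832784148} + \frac{1282769 \sqrt{388655}}{388655} \approx 2057.6$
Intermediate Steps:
$G{\left(Y,p \right)} = - \frac{273}{229} + Y + p$ ($G{\left(Y,p \right)} = \left(Y + p\right) - \frac{273}{229} = - \frac{273}{229} + Y + p$)
$\frac{1282769}{\sqrt{1540422 - 1151767}} + \frac{G{\left(-486,-1078 \right)}}{-3636612} = \frac{1282769}{\sqrt{1540422 - 1151767}} + \frac{- \frac{273}{229} - 486 - 1078}{-3636612} = \frac{1282769}{\sqrt{388655}} - - \frac{358429}{832784148} = 1282769 \frac{\sqrt{388655}}{388655} + \frac{358429}{832784148} = \frac{1282769 \sqrt{388655}}{388655} + \frac{358429}{832784148} = \frac{358429}{832784148} + \frac{1282769 \sqrt{388655}}{388655}$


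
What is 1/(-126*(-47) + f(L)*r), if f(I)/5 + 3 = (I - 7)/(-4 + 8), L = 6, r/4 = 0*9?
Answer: 1/5922 ≈ 0.00016886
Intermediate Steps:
r = 0 (r = 4*(0*9) = 4*0 = 0)
f(I) = -95/4 + 5*I/4 (f(I) = -15 + 5*((I - 7)/(-4 + 8)) = -15 + 5*((-7 + I)/4) = -15 + 5*((-7 + I)*(¼)) = -15 + 5*(-7/4 + I/4) = -15 + (-35/4 + 5*I/4) = -95/4 + 5*I/4)
1/(-126*(-47) + f(L)*r) = 1/(-126*(-47) + (-95/4 + (5/4)*6)*0) = 1/(5922 + (-95/4 + 15/2)*0) = 1/(5922 - 65/4*0) = 1/(5922 + 0) = 1/5922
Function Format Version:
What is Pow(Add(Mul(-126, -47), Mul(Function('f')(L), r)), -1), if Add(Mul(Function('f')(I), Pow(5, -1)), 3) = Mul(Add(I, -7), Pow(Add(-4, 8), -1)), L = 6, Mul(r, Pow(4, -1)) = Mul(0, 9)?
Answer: Rational(1, 5922) ≈ 0.00016886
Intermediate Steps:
r = 0 (r = Mul(4, Mul(0, 9)) = Mul(4, 0) = 0)
Function('f')(I) = Add(Rational(-95, 4), Mul(Rational(5, 4), I)) (Function('f')(I) = Add(-15, Mul(5, Mul(Add(I, -7), Pow(Add(-4, 8), -1)))) = Add(-15, Mul(5, Mul(Add(-7, I), Pow(4, -1)))) = Add(-15, Mul(5, Mul(Add(-7, I), Rational(1, 4)))) = Add(-15, Mul(5, Add(Rational(-7, 4), Mul(Rational(1, 4), I)))) = Add(-15, Add(Rational(-35, 4), Mul(Rational(5, 4), I))) = Add(Rational(-95, 4), Mul(Rational(5, 4), I)))
Pow(Add(Mul(-126, -47), Mul(Function('f')(L), r)), -1) = Pow(Add(Mul(-126, -47), Mul(Add(Rational(-95, 4), Mul(Rational(5, 4), 6)), 0)), -1) = Pow(Add(5922, Mul(Add(Rational(-95, 4), Rational(15, 2)), 0)), -1) = Pow(Add(5922, Mul(Rational(-65, 4), 0)), -1) = Pow(Add(5922, 0), -1) = Pow(5922, -1) = Rational(1, 5922)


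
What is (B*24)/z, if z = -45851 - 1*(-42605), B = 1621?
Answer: -6484/541 ≈ -11.985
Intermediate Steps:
z = -3246 (z = -45851 + 42605 = -3246)
(B*24)/z = (1621*24)/(-3246) = 38904*(-1/3246) = -6484/541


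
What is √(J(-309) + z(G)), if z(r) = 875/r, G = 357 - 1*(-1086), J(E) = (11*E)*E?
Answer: 2*√546742161771/1443 ≈ 1024.8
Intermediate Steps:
J(E) = 11*E²
G = 1443 (G = 357 + 1086 = 1443)
√(J(-309) + z(G)) = √(11*(-309)² + 875/1443) = √(11*95481 + 875*(1/1443)) = √(1050291 + 875/1443) = √(1515570788/1443) = 2*√546742161771/1443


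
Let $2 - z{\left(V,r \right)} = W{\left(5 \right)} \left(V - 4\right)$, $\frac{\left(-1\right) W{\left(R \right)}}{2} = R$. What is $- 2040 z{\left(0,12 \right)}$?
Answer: $77520$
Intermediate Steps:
$W{\left(R \right)} = - 2 R$
$z{\left(V,r \right)} = -38 + 10 V$ ($z{\left(V,r \right)} = 2 - \left(-2\right) 5 \left(V - 4\right) = 2 - - 10 \left(V - 4\right) = 2 - - 10 \left(-4 + V\right) = 2 - \left(40 - 10 V\right) = 2 + \left(-40 + 10 V\right) = -38 + 10 V$)
$- 2040 z{\left(0,12 \right)} = - 2040 \left(-38 + 10 \cdot 0\right) = - 2040 \left(-38 + 0\right) = \left(-2040\right) \left(-38\right) = 77520$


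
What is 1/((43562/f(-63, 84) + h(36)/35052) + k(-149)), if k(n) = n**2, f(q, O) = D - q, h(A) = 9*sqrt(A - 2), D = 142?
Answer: 21431333795956360/480351147764119887789 - 245510050*sqrt(34)/480351147764119887789 ≈ 4.4616e-5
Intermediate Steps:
h(A) = 9*sqrt(-2 + A)
f(q, O) = 142 - q
1/((43562/f(-63, 84) + h(36)/35052) + k(-149)) = 1/((43562/(142 - 1*(-63)) + (9*sqrt(-2 + 36))/35052) + (-149)**2) = 1/((43562/(142 + 63) + (9*sqrt(34))*(1/35052)) + 22201) = 1/((43562/205 + 3*sqrt(34)/11684) + 22201) = 1/(4594767/205 + 3*sqrt(34)/11684)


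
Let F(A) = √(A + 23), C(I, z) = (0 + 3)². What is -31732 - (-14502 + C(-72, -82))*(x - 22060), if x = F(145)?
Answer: -319747312 + 28986*√42 ≈ -3.1956e+8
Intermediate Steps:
C(I, z) = 9 (C(I, z) = 3² = 9)
F(A) = √(23 + A)
x = 2*√42 (x = √(23 + 145) = √168 = 2*√42 ≈ 12.961)
-31732 - (-14502 + C(-72, -82))*(x - 22060) = -31732 - (-14502 + 9)*(2*√42 - 22060) = -31732 - (-14493)*(-22060 + 2*√42) = -31732 - (319715580 - 28986*√42) = -31732 + (-319715580 + 28986*√42) = -319747312 + 28986*√42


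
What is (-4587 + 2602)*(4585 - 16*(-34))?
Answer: -10181065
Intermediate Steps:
(-4587 + 2602)*(4585 - 16*(-34)) = -1985*(4585 + 544) = -1985*5129 = -10181065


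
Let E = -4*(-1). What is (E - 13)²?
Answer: 81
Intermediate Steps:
E = 4
(E - 13)² = (4 - 13)² = (-9)² = 81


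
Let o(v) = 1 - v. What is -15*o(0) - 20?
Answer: -35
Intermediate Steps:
-15*o(0) - 20 = -15*(1 - 1*0) - 20 = -15*(1 + 0) - 20 = -15*1 - 20 = -15 - 20 = -35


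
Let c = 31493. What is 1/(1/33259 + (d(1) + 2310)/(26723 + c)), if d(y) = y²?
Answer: 1936205944/76919765 ≈ 25.172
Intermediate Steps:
1/(1/33259 + (d(1) + 2310)/(26723 + c)) = 1/(1/33259 + (1² + 2310)/(26723 + 31493)) = 1/(1/33259 + (1 + 2310)/58216) = 1/(1/33259 + 2311*(1/58216)) = 1/(1/33259 + 2311/58216) = 1/(76919765/1936205944) = 1936205944/76919765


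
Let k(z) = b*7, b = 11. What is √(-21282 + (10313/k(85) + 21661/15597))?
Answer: 50*I*√1355573876041/400323 ≈ 145.42*I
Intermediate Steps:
k(z) = 77 (k(z) = 11*7 = 77)
√(-21282 + (10313/k(85) + 21661/15597)) = √(-21282 + (10313/77 + 21661/15597)) = √(-21282 + 162519758/1200969) = √(-25396502500/1200969) = 50*I*√1355573876041/400323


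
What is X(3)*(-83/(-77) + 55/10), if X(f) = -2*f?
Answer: -3039/77 ≈ -39.468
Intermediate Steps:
X(3)*(-83/(-77) + 55/10) = (-2*3)*(-83/(-77) + 55/10) = -6*(-83*(-1/77) + 55*(1/10)) = -6*(83/77 + 11/2) = -6*1013/154 = -3039/77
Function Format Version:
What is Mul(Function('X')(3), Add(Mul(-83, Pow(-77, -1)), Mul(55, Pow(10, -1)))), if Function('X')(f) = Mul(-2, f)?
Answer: Rational(-3039, 77) ≈ -39.468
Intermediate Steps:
Mul(Function('X')(3), Add(Mul(-83, Pow(-77, -1)), Mul(55, Pow(10, -1)))) = Mul(Mul(-2, 3), Add(Mul(-83, Pow(-77, -1)), Mul(55, Pow(10, -1)))) = Mul(-6, Add(Mul(-83, Rational(-1, 77)), Mul(55, Rational(1, 10)))) = Mul(-6, Add(Rational(83, 77), Rational(11, 2))) = Mul(-6, Rational(1013, 154)) = Rational(-3039, 77)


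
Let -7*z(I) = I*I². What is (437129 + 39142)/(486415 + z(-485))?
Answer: 1111299/39163010 ≈ 0.028376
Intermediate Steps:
z(I) = -I³/7 (z(I) = -I*I²/7 = -I³/7)
(437129 + 39142)/(486415 + z(-485)) = (437129 + 39142)/(486415 - ⅐*(-485)³) = 476271/(486415 - ⅐*(-114084125)) = 476271/(486415 + 114084125/7) = 476271/(117489030/7) = 476271*(7/117489030) = 1111299/39163010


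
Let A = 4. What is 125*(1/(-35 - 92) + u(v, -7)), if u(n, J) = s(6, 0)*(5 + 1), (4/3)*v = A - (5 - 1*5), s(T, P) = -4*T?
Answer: -2286125/127 ≈ -18001.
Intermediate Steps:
v = 3 (v = 3*(4 - (5 - 1*5))/4 = 3*(4 - (5 - 5))/4 = 3*(4 - 1*0)/4 = 3*(4 + 0)/4 = (¾)*4 = 3)
u(n, J) = -144 (u(n, J) = (-4*6)*(5 + 1) = -24*6 = -144)
125*(1/(-35 - 92) + u(v, -7)) = 125*(1/(-35 - 92) - 144) = 125*(1/(-127) - 144) = 125*(-1/127 - 144) = 125*(-18289/127) = -2286125/127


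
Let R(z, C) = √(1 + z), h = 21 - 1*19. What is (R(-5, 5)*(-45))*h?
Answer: -180*I ≈ -180.0*I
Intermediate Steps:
h = 2 (h = 21 - 19 = 2)
(R(-5, 5)*(-45))*h = (√(1 - 5)*(-45))*2 = (√(-4)*(-45))*2 = ((2*I)*(-45))*2 = -90*I*2 = -180*I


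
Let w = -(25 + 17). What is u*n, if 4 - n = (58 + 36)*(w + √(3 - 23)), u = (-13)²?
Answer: 667888 - 31772*I*√5 ≈ 6.6789e+5 - 71044.0*I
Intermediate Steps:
w = -42 (w = -1*42 = -42)
u = 169
n = 3952 - 188*I*√5 (n = 4 - (58 + 36)*(-42 + √(3 - 23)) = 4 - 94*(-42 + √(-20)) = 4 - 94*(-42 + 2*I*√5) = 4 - (-3948 + 188*I*√5) = 4 + (3948 - 188*I*√5) = 3952 - 188*I*√5 ≈ 3952.0 - 420.38*I)
u*n = 169*(3952 - 188*I*√5) = 667888 - 31772*I*√5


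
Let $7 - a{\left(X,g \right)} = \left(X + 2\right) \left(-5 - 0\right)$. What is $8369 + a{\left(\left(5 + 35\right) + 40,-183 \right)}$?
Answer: $8786$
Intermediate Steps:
$a{\left(X,g \right)} = 17 + 5 X$ ($a{\left(X,g \right)} = 7 - \left(X + 2\right) \left(-5 - 0\right) = 7 - \left(2 + X\right) \left(-5 + 0\right) = 7 - \left(2 + X\right) \left(-5\right) = 7 - \left(-10 - 5 X\right) = 7 + \left(10 + 5 X\right) = 17 + 5 X$)
$8369 + a{\left(\left(5 + 35\right) + 40,-183 \right)} = 8369 + \left(17 + 5 \left(\left(5 + 35\right) + 40\right)\right) = 8369 + \left(17 + 5 \left(40 + 40\right)\right) = 8369 + \left(17 + 5 \cdot 80\right) = 8369 + \left(17 + 400\right) = 8369 + 417 = 8786$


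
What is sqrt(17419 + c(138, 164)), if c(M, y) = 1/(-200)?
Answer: sqrt(6967598)/20 ≈ 131.98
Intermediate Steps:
c(M, y) = -1/200
sqrt(17419 + c(138, 164)) = sqrt(17419 - 1/200) = sqrt(3483799/200) = sqrt(6967598)/20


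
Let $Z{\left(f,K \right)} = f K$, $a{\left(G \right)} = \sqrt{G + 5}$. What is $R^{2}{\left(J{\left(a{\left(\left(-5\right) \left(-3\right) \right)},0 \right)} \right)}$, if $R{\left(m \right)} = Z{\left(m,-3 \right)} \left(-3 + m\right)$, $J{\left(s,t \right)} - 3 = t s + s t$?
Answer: $0$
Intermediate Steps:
$a{\left(G \right)} = \sqrt{5 + G}$
$J{\left(s,t \right)} = 3 + 2 s t$ ($J{\left(s,t \right)} = 3 + \left(t s + s t\right) = 3 + \left(s t + s t\right) = 3 + 2 s t$)
$Z{\left(f,K \right)} = K f$
$R{\left(m \right)} = - 3 m \left(-3 + m\right)$
$R^{2}{\left(J{\left(a{\left(\left(-5\right) \left(-3\right) \right)},0 \right)} \right)} = \left(3 \left(3 + 2 \sqrt{5 - -15} \cdot 0\right) \left(3 - \left(3 + 2 \sqrt{5 - -15} \cdot 0\right)\right)\right)^{2} = \left(3 \left(3 + 2 \sqrt{5 + 15} \cdot 0\right) \left(3 - \left(3 + 2 \sqrt{5 + 15} \cdot 0\right)\right)\right)^{2} = \left(3 \left(3 + 2 \sqrt{20} \cdot 0\right) \left(3 - \left(3 + 2 \sqrt{20} \cdot 0\right)\right)\right)^{2} = \left(3 \left(3 + 2 \cdot 2 \sqrt{5} \cdot 0\right) \left(3 - \left(3 + 2 \cdot 2 \sqrt{5} \cdot 0\right)\right)\right)^{2} = \left(3 \left(3 + 0\right) \left(3 - \left(3 + 0\right)\right)\right)^{2} = \left(3 \cdot 3 \left(3 - 3\right)\right)^{2} = \left(3 \cdot 3 \cdot 0\right)^{2} = 0^{2} = 0$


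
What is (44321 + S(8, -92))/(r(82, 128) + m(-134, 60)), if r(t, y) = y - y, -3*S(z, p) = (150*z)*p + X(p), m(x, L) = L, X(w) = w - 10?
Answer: 16231/12 ≈ 1352.6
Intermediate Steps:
X(w) = -10 + w
S(z, p) = 10/3 - p/3 - 50*p*z (S(z, p) = -((150*z)*p + (-10 + p))/3 = -(150*p*z + (-10 + p))/3 = -(-10 + p + 150*p*z)/3 = 10/3 - p/3 - 50*p*z)
r(t, y) = 0
(44321 + S(8, -92))/(r(82, 128) + m(-134, 60)) = (44321 + (10/3 - ⅓*(-92) - 50*(-92)*8))/(0 + 60) = (44321 + (10/3 + 92/3 + 36800))/60 = (44321 + 36834)*(1/60) = 81155*(1/60) = 16231/12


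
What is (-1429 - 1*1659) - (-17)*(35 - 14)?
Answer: -2731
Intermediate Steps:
(-1429 - 1*1659) - (-17)*(35 - 14) = (-1429 - 1659) - (-17)*21 = -3088 - 1*(-357) = -3088 + 357 = -2731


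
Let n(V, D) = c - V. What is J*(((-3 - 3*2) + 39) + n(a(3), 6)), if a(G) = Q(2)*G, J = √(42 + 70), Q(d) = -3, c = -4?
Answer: 140*√7 ≈ 370.41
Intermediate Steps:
J = 4*√7 (J = √112 = 4*√7 ≈ 10.583)
a(G) = -3*G
n(V, D) = -4 - V
J*(((-3 - 3*2) + 39) + n(a(3), 6)) = (4*√7)*(((-3 - 3*2) + 39) + (-4 - (-3)*3)) = (4*√7)*(((-3 - 6) + 39) + (-4 - 1*(-9))) = (4*√7)*((-9 + 39) + (-4 + 9)) = (4*√7)*(30 + 5) = (4*√7)*35 = 140*√7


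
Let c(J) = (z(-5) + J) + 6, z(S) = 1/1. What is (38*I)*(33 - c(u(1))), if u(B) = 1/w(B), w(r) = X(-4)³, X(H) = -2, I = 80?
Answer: 79420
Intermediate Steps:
w(r) = -8 (w(r) = (-2)³ = -8)
z(S) = 1
u(B) = -⅛ (u(B) = 1/(-8) = -⅛)
c(J) = 7 + J (c(J) = (1 + J) + 6 = 7 + J)
(38*I)*(33 - c(u(1))) = (38*80)*(33 - (7 - ⅛)) = 3040*(33 - 1*55/8) = 3040*(33 - 55/8) = 3040*(209/8) = 79420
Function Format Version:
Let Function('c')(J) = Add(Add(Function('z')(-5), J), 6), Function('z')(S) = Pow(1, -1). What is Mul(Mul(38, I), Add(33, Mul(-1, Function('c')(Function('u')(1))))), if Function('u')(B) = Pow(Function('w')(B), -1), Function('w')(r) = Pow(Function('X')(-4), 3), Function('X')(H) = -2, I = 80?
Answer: 79420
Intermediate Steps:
Function('w')(r) = -8 (Function('w')(r) = Pow(-2, 3) = -8)
Function('z')(S) = 1
Function('u')(B) = Rational(-1, 8) (Function('u')(B) = Pow(-8, -1) = Rational(-1, 8))
Function('c')(J) = Add(7, J) (Function('c')(J) = Add(Add(1, J), 6) = Add(7, J))
Mul(Mul(38, I), Add(33, Mul(-1, Function('c')(Function('u')(1))))) = Mul(Mul(38, 80), Add(33, Mul(-1, Add(7, Rational(-1, 8))))) = Mul(3040, Add(33, Mul(-1, Rational(55, 8)))) = Mul(3040, Add(33, Rational(-55, 8))) = Mul(3040, Rational(209, 8)) = 79420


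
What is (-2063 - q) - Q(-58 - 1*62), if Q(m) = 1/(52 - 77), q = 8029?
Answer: -252299/25 ≈ -10092.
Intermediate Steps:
Q(m) = -1/25 (Q(m) = 1/(-25) = -1/25)
(-2063 - q) - Q(-58 - 1*62) = (-2063 - 1*8029) - 1*(-1/25) = (-2063 - 8029) + 1/25 = -10092 + 1/25 = -252299/25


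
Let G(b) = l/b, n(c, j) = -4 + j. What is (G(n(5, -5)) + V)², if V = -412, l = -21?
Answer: 1510441/9 ≈ 1.6783e+5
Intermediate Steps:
G(b) = -21/b
(G(n(5, -5)) + V)² = (-21/(-4 - 5) - 412)² = (-21/(-9) - 412)² = (-21*(-⅑) - 412)² = (7/3 - 412)² = (-1229/3)² = 1510441/9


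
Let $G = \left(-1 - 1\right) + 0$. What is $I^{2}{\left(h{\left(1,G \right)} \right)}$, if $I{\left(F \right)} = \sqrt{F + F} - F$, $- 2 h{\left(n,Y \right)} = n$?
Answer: $- \frac{3}{4} + i \approx -0.75 + 1.0 i$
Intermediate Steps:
$G = -2$ ($G = -2 + 0 = -2$)
$h{\left(n,Y \right)} = - \frac{n}{2}$
$I{\left(F \right)} = - F + \sqrt{2} \sqrt{F}$ ($I{\left(F \right)} = \sqrt{2 F} - F = \sqrt{2} \sqrt{F} - F = - F + \sqrt{2} \sqrt{F}$)
$I^{2}{\left(h{\left(1,G \right)} \right)} = \left(- \frac{\left(-1\right) 1}{2} + \sqrt{2} \sqrt{\left(- \frac{1}{2}\right) 1}\right)^{2} = \left(\left(-1\right) \left(- \frac{1}{2}\right) + \sqrt{2} \sqrt{- \frac{1}{2}}\right)^{2} = \left(\frac{1}{2} + \sqrt{2} \frac{i \sqrt{2}}{2}\right)^{2} = \left(\frac{1}{2} + i\right)^{2}$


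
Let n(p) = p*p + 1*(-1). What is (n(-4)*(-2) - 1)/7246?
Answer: -31/7246 ≈ -0.0042782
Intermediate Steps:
n(p) = -1 + p² (n(p) = p² - 1 = -1 + p²)
(n(-4)*(-2) - 1)/7246 = ((-1 + (-4)²)*(-2) - 1)/7246 = ((-1 + 16)*(-2) - 1)*(1/7246) = (15*(-2) - 1)*(1/7246) = (-30 - 1)*(1/7246) = -31*1/7246 = -31/7246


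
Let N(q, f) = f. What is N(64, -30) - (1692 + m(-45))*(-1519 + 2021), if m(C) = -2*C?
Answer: -894594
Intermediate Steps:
N(64, -30) - (1692 + m(-45))*(-1519 + 2021) = -30 - (1692 - 2*(-45))*(-1519 + 2021) = -30 - (1692 + 90)*502 = -30 - 1782*502 = -30 - 1*894564 = -30 - 894564 = -894594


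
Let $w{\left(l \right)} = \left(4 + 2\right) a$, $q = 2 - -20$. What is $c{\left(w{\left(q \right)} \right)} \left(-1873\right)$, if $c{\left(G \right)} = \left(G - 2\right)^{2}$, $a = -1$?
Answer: $-119872$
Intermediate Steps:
$q = 22$ ($q = 2 + 20 = 22$)
$w{\left(l \right)} = -6$ ($w{\left(l \right)} = \left(4 + 2\right) \left(-1\right) = 6 \left(-1\right) = -6$)
$c{\left(G \right)} = \left(-2 + G\right)^{2}$
$c{\left(w{\left(q \right)} \right)} \left(-1873\right) = \left(-2 - 6\right)^{2} \left(-1873\right) = \left(-8\right)^{2} \left(-1873\right) = 64 \left(-1873\right) = -119872$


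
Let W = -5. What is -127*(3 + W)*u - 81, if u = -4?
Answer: -1097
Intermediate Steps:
-127*(3 + W)*u - 81 = -127*(3 - 5)*(-4) - 81 = -(-254)*(-4) - 81 = -127*8 - 81 = -1016 - 81 = -1097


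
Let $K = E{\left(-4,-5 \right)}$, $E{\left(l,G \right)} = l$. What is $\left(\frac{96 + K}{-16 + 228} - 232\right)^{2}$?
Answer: $\frac{150626529}{2809} \approx 53623.0$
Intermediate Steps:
$K = -4$
$\left(\frac{96 + K}{-16 + 228} - 232\right)^{2} = \left(\frac{96 - 4}{-16 + 228} - 232\right)^{2} = \left(\frac{92}{212} - 232\right)^{2} = \left(92 \cdot \frac{1}{212} - 232\right)^{2} = \left(\frac{23}{53} - 232\right)^{2} = \left(- \frac{12273}{53}\right)^{2} = \frac{150626529}{2809}$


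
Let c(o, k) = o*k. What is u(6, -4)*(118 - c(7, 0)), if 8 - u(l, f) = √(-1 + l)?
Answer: 944 - 118*√5 ≈ 680.14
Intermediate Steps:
c(o, k) = k*o
u(l, f) = 8 - √(-1 + l)
u(6, -4)*(118 - c(7, 0)) = (8 - √(-1 + 6))*(118 - 0*7) = (8 - √5)*(118 - 1*0) = (8 - √5)*(118 + 0) = (8 - √5)*118 = 944 - 118*√5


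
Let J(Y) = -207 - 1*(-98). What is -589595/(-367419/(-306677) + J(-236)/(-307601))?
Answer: -7945563467988545/16150268516 ≈ -4.9198e+5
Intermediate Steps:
J(Y) = -109 (J(Y) = -207 + 98 = -109)
-589595/(-367419/(-306677) + J(-236)/(-307601)) = -589595/(-367419/(-306677) - 109/(-307601)) = -589595/(-367419*(-1/306677) - 109*(-1/307601)) = -589595/(367419/306677 + 109/307601) = -589595/16150268516/13476307411 = -589595*13476307411/16150268516 = -7945563467988545/16150268516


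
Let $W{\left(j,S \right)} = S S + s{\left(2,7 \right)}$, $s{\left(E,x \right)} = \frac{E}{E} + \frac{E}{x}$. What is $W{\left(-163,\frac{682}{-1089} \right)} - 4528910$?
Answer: $- \frac{310714813253}{68607} \approx -4.5289 \cdot 10^{6}$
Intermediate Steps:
$s{\left(E,x \right)} = 1 + \frac{E}{x}$
$W{\left(j,S \right)} = \frac{9}{7} + S^{2}$ ($W{\left(j,S \right)} = S S + \frac{2 + 7}{7} = S^{2} + \frac{1}{7} \cdot 9 = S^{2} + \frac{9}{7} = \frac{9}{7} + S^{2}$)
$W{\left(-163,\frac{682}{-1089} \right)} - 4528910 = \left(\frac{9}{7} + \left(\frac{682}{-1089}\right)^{2}\right) - 4528910 = \left(\frac{9}{7} + \left(682 \left(- \frac{1}{1089}\right)\right)^{2}\right) - 4528910 = \left(\frac{9}{7} + \left(- \frac{62}{99}\right)^{2}\right) - 4528910 = \left(\frac{9}{7} + \frac{3844}{9801}\right) - 4528910 = \frac{115117}{68607} - 4528910 = - \frac{310714813253}{68607}$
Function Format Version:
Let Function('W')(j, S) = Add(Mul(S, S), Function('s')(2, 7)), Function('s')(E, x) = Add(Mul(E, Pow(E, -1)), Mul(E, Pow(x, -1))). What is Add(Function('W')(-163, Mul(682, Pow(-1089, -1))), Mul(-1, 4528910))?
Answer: Rational(-310714813253, 68607) ≈ -4.5289e+6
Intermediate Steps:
Function('s')(E, x) = Add(1, Mul(E, Pow(x, -1)))
Function('W')(j, S) = Add(Rational(9, 7), Pow(S, 2)) (Function('W')(j, S) = Add(Mul(S, S), Mul(Pow(7, -1), Add(2, 7))) = Add(Pow(S, 2), Mul(Rational(1, 7), 9)) = Add(Pow(S, 2), Rational(9, 7)) = Add(Rational(9, 7), Pow(S, 2)))
Add(Function('W')(-163, Mul(682, Pow(-1089, -1))), Mul(-1, 4528910)) = Add(Add(Rational(9, 7), Pow(Mul(682, Pow(-1089, -1)), 2)), Mul(-1, 4528910)) = Add(Add(Rational(9, 7), Pow(Mul(682, Rational(-1, 1089)), 2)), -4528910) = Add(Add(Rational(9, 7), Pow(Rational(-62, 99), 2)), -4528910) = Add(Add(Rational(9, 7), Rational(3844, 9801)), -4528910) = Add(Rational(115117, 68607), -4528910) = Rational(-310714813253, 68607)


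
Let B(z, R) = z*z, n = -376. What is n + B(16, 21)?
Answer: -120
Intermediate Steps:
B(z, R) = z²
n + B(16, 21) = -376 + 16² = -376 + 256 = -120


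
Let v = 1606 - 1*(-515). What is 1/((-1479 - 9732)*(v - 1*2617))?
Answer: 1/5560656 ≈ 1.7983e-7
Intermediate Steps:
v = 2121 (v = 1606 + 515 = 2121)
1/((-1479 - 9732)*(v - 1*2617)) = 1/((-1479 - 9732)*(2121 - 1*2617)) = 1/((-11211)*(2121 - 2617)) = -1/11211/(-496) = -1/11211*(-1/496) = 1/5560656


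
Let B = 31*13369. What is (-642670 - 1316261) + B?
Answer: -1544492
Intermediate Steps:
B = 414439
(-642670 - 1316261) + B = (-642670 - 1316261) + 414439 = -1958931 + 414439 = -1544492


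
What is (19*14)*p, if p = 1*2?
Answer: 532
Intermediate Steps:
p = 2
(19*14)*p = (19*14)*2 = 266*2 = 532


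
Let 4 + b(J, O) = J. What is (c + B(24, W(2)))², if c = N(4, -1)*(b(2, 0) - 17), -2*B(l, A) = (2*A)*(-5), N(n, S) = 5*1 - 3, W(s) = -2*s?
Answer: 3364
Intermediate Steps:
N(n, S) = 2 (N(n, S) = 5 - 3 = 2)
B(l, A) = 5*A (B(l, A) = -2*A*(-5)/2 = -(-5)*A = 5*A)
b(J, O) = -4 + J
c = -38 (c = 2*((-4 + 2) - 17) = 2*(-2 - 17) = 2*(-19) = -38)
(c + B(24, W(2)))² = (-38 + 5*(-2*2))² = (-38 + 5*(-4))² = (-38 - 20)² = (-58)² = 3364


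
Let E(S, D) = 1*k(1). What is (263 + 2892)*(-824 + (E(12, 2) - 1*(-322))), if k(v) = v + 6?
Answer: -1561725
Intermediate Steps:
k(v) = 6 + v
E(S, D) = 7 (E(S, D) = 1*(6 + 1) = 1*7 = 7)
(263 + 2892)*(-824 + (E(12, 2) - 1*(-322))) = (263 + 2892)*(-824 + (7 - 1*(-322))) = 3155*(-824 + (7 + 322)) = 3155*(-824 + 329) = 3155*(-495) = -1561725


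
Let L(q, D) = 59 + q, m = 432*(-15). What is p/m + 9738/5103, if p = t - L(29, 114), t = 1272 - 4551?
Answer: 110129/45360 ≈ 2.4279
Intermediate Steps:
m = -6480
t = -3279
p = -3367 (p = -3279 - (59 + 29) = -3279 - 1*88 = -3279 - 88 = -3367)
p/m + 9738/5103 = -3367/(-6480) + 9738/5103 = -3367*(-1/6480) + 9738*(1/5103) = 3367/6480 + 1082/567 = 110129/45360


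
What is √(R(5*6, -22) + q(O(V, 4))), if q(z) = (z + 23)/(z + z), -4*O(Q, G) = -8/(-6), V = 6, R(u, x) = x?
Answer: 2*I*√14 ≈ 7.4833*I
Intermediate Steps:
O(Q, G) = -⅓ (O(Q, G) = -(-2)/(-6) = -(-2)*(-1)/6 = -¼*4/3 = -⅓)
q(z) = (23 + z)/(2*z) (q(z) = (23 + z)/((2*z)) = (23 + z)*(1/(2*z)) = (23 + z)/(2*z))
√(R(5*6, -22) + q(O(V, 4))) = √(-22 + (23 - ⅓)/(2*(-⅓))) = √(-22 + (½)*(-3)*(68/3)) = √(-22 - 34) = √(-56) = 2*I*√14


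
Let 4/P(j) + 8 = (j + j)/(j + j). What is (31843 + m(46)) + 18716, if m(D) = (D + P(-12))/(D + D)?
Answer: 16280157/322 ≈ 50560.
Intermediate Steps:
P(j) = -4/7 (P(j) = 4/(-8 + (j + j)/(j + j)) = 4/(-8 + (2*j)/((2*j))) = 4/(-8 + (2*j)*(1/(2*j))) = 4/(-8 + 1) = 4/(-7) = 4*(-⅐) = -4/7)
m(D) = (-4/7 + D)/(2*D) (m(D) = (D - 4/7)/(D + D) = (-4/7 + D)/((2*D)) = (-4/7 + D)*(1/(2*D)) = (-4/7 + D)/(2*D))
(31843 + m(46)) + 18716 = (31843 + (1/14)*(-4 + 7*46)/46) + 18716 = (31843 + (1/14)*(1/46)*(-4 + 322)) + 18716 = (31843 + (1/14)*(1/46)*318) + 18716 = (31843 + 159/322) + 18716 = 10253605/322 + 18716 = 16280157/322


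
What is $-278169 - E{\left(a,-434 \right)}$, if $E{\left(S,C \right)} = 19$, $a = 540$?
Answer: $-278188$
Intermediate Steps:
$-278169 - E{\left(a,-434 \right)} = -278169 - 19 = -278188$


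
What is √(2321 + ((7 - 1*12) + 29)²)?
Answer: √2897 ≈ 53.824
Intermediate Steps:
√(2321 + ((7 - 1*12) + 29)²) = √(2321 + ((7 - 12) + 29)²) = √(2321 + (-5 + 29)²) = √(2321 + 24²) = √(2321 + 576) = √2897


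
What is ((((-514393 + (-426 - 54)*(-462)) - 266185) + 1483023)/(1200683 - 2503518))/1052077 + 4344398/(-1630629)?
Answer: -91612197752596867/34385769582511347 ≈ -2.6642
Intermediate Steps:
((((-514393 + (-426 - 54)*(-462)) - 266185) + 1483023)/(1200683 - 2503518))/1052077 + 4344398/(-1630629) = ((((-514393 - 480*(-462)) - 266185) + 1483023)/(-1302835))*(1/1052077) + 4344398*(-1/1630629) = ((((-514393 + 221760) - 266185) + 1483023)*(-1/1302835))*(1/1052077) - 4344398/1630629 = (((-292633 - 266185) + 1483023)*(-1/1302835))*(1/1052077) - 4344398/1630629 = ((-558818 + 1483023)*(-1/1302835))*(1/1052077) - 4344398/1630629 = (924205*(-1/1302835))*(1/1052077) - 4344398/1630629 = -184841/260567*1/1052077 - 4344398/1630629 = -184841/274136547659 - 4344398/1630629 = -91612197752596867/34385769582511347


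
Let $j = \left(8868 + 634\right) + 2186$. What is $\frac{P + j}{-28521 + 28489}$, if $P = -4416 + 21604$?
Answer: $- \frac{7219}{8} \approx -902.38$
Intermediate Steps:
$P = 17188$
$j = 11688$ ($j = 9502 + 2186 = 11688$)
$\frac{P + j}{-28521 + 28489} = \frac{17188 + 11688}{-28521 + 28489} = \frac{28876}{-32} = 28876 \left(- \frac{1}{32}\right) = - \frac{7219}{8}$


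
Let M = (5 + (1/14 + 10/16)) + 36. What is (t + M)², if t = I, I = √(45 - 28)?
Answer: 5505537/3136 + 2335*√17/28 ≈ 2099.4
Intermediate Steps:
M = 2335/56 (M = (5 + (1*(1/14) + 10*(1/16))) + 36 = (5 + (1/14 + 5/8)) + 36 = (5 + 39/56) + 36 = 319/56 + 36 = 2335/56 ≈ 41.696)
I = √17 ≈ 4.1231
t = √17 ≈ 4.1231
(t + M)² = (√17 + 2335/56)² = (2335/56 + √17)²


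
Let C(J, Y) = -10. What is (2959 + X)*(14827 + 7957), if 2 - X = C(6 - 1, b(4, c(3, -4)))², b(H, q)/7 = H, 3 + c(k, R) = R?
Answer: 65185024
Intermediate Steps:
c(k, R) = -3 + R
b(H, q) = 7*H
X = -98 (X = 2 - 1*(-10)² = 2 - 1*100 = 2 - 100 = -98)
(2959 + X)*(14827 + 7957) = (2959 - 98)*(14827 + 7957) = 2861*22784 = 65185024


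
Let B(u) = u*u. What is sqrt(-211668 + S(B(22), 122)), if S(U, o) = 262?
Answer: I*sqrt(211406) ≈ 459.79*I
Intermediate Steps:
B(u) = u**2
sqrt(-211668 + S(B(22), 122)) = sqrt(-211668 + 262) = sqrt(-211406) = I*sqrt(211406)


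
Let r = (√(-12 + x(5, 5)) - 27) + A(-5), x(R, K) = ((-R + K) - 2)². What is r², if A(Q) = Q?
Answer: 1016 - 128*I*√2 ≈ 1016.0 - 181.02*I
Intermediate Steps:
x(R, K) = (-2 + K - R)² (x(R, K) = ((K - R) - 2)² = (-2 + K - R)²)
r = -32 + 2*I*√2 (r = (√(-12 + (2 + 5 - 1*5)²) - 27) - 5 = (√(-12 + (2 + 5 - 5)²) - 27) - 5 = (√(-12 + 2²) - 27) - 5 = (√(-12 + 4) - 27) - 5 = (√(-8) - 27) - 5 = (2*I*√2 - 27) - 5 = (-27 + 2*I*√2) - 5 = -32 + 2*I*√2 ≈ -32.0 + 2.8284*I)
r² = (-32 + 2*I*√2)²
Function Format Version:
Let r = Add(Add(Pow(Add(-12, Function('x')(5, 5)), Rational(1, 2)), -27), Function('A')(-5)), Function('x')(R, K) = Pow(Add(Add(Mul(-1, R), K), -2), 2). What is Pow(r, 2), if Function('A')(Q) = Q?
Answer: Add(1016, Mul(-128, I, Pow(2, Rational(1, 2)))) ≈ Add(1016.0, Mul(-181.02, I))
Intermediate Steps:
Function('x')(R, K) = Pow(Add(-2, K, Mul(-1, R)), 2) (Function('x')(R, K) = Pow(Add(Add(K, Mul(-1, R)), -2), 2) = Pow(Add(-2, K, Mul(-1, R)), 2))
r = Add(-32, Mul(2, I, Pow(2, Rational(1, 2)))) (r = Add(Add(Pow(Add(-12, Pow(Add(2, 5, Mul(-1, 5)), 2)), Rational(1, 2)), -27), -5) = Add(Add(Pow(Add(-12, Pow(Add(2, 5, -5), 2)), Rational(1, 2)), -27), -5) = Add(Add(Pow(Add(-12, Pow(2, 2)), Rational(1, 2)), -27), -5) = Add(Add(Pow(Add(-12, 4), Rational(1, 2)), -27), -5) = Add(Add(Pow(-8, Rational(1, 2)), -27), -5) = Add(Add(Mul(2, I, Pow(2, Rational(1, 2))), -27), -5) = Add(Add(-27, Mul(2, I, Pow(2, Rational(1, 2)))), -5) = Add(-32, Mul(2, I, Pow(2, Rational(1, 2)))) ≈ Add(-32.000, Mul(2.8284, I)))
Pow(r, 2) = Pow(Add(-32, Mul(2, I, Pow(2, Rational(1, 2)))), 2)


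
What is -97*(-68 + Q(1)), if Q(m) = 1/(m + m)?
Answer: 13095/2 ≈ 6547.5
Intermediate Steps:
Q(m) = 1/(2*m)
-97*(-68 + Q(1)) = -97*(-68 + (1/2)/1) = -97*(-68 + (1/2)*1) = -97*(-68 + 1/2) = -97*(-135/2) = 13095/2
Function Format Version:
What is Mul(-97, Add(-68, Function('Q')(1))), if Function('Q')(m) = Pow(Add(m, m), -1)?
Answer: Rational(13095, 2) ≈ 6547.5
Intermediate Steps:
Function('Q')(m) = Mul(Rational(1, 2), Pow(m, -1)) (Function('Q')(m) = Pow(Mul(2, m), -1) = Mul(Rational(1, 2), Pow(m, -1)))
Mul(-97, Add(-68, Function('Q')(1))) = Mul(-97, Add(-68, Mul(Rational(1, 2), Pow(1, -1)))) = Mul(-97, Add(-68, Mul(Rational(1, 2), 1))) = Mul(-97, Add(-68, Rational(1, 2))) = Mul(-97, Rational(-135, 2)) = Rational(13095, 2)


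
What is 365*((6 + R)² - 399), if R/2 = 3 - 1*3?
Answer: -132495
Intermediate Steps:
R = 0 (R = 2*(3 - 1*3) = 2*(3 - 3) = 2*0 = 0)
365*((6 + R)² - 399) = 365*((6 + 0)² - 399) = 365*(6² - 399) = 365*(36 - 399) = 365*(-363) = -132495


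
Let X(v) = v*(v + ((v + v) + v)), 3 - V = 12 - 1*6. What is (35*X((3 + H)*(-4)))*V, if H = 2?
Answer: -168000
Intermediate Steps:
V = -3 (V = 3 - (12 - 1*6) = 3 - (12 - 6) = 3 - 1*6 = 3 - 6 = -3)
X(v) = 4*v**2 (X(v) = v*(v + (2*v + v)) = v*(v + 3*v) = v*(4*v) = 4*v**2)
(35*X((3 + H)*(-4)))*V = (35*(4*((3 + 2)*(-4))**2))*(-3) = (35*(4*(5*(-4))**2))*(-3) = (35*(4*(-20)**2))*(-3) = (35*(4*400))*(-3) = (35*1600)*(-3) = 56000*(-3) = -168000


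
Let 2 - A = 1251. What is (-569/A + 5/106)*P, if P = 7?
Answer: 465913/132394 ≈ 3.5191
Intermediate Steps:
A = -1249 (A = 2 - 1*1251 = 2 - 1251 = -1249)
(-569/A + 5/106)*P = (-569/(-1249) + 5/106)*7 = (-569*(-1/1249) + 5*(1/106))*7 = (569/1249 + 5/106)*7 = (66559/132394)*7 = 465913/132394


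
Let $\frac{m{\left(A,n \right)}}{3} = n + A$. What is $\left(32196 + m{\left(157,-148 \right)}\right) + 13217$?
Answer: $45440$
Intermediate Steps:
$m{\left(A,n \right)} = 3 A + 3 n$ ($m{\left(A,n \right)} = 3 \left(n + A\right) = 3 \left(A + n\right) = 3 A + 3 n$)
$\left(32196 + m{\left(157,-148 \right)}\right) + 13217 = \left(32196 + \left(3 \cdot 157 + 3 \left(-148\right)\right)\right) + 13217 = \left(32196 + \left(471 - 444\right)\right) + 13217 = \left(32196 + 27\right) + 13217 = 32223 + 13217 = 45440$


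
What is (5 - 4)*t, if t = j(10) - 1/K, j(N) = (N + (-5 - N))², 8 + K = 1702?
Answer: 42349/1694 ≈ 24.999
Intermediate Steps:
K = 1694 (K = -8 + 1702 = 1694)
j(N) = 25 (j(N) = (-5)² = 25)
t = 42349/1694 (t = 25 - 1/1694 = 42349/1694 ≈ 24.999)
(5 - 4)*t = (5 - 4)*(42349/1694) = 1*(42349/1694) = 42349/1694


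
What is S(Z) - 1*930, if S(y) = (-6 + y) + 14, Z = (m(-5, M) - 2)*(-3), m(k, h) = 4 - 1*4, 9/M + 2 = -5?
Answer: -916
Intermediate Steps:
M = -9/7 (M = 9/(-2 - 5) = 9/(-7) = 9*(-⅐) = -9/7 ≈ -1.2857)
m(k, h) = 0 (m(k, h) = 4 - 4 = 0)
Z = 6 (Z = (0 - 2)*(-3) = -2*(-3) = 6)
S(y) = 8 + y
S(Z) - 1*930 = (8 + 6) - 1*930 = 14 - 930 = -916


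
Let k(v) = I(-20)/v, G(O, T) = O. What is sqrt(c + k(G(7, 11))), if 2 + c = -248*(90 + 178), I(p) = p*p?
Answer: I*sqrt(3254034)/7 ≈ 257.7*I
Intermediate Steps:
I(p) = p**2
k(v) = 400/v (k(v) = (-20)**2/v = 400/v)
c = -66466 (c = -2 - 248*(90 + 178) = -2 - 248*268 = -2 - 66464 = -66466)
sqrt(c + k(G(7, 11))) = sqrt(-66466 + 400/7) = sqrt(-464862/7) = I*sqrt(3254034)/7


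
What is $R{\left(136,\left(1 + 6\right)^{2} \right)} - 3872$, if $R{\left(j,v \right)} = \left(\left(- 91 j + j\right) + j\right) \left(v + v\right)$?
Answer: $-1190064$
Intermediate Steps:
$R{\left(j,v \right)} = - 178 j v$ ($R{\left(j,v \right)} = \left(- 90 j + j\right) 2 v = - 89 j 2 v = - 178 j v$)
$R{\left(136,\left(1 + 6\right)^{2} \right)} - 3872 = \left(-178\right) 136 \left(1 + 6\right)^{2} - 3872 = \left(-178\right) 136 \cdot 7^{2} - 3872 = \left(-178\right) 136 \cdot 49 - 3872 = -1186192 - 3872 = -1190064$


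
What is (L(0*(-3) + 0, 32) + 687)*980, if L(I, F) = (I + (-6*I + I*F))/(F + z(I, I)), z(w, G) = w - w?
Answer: 673260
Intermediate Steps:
z(w, G) = 0
L(I, F) = (-5*I + F*I)/F (L(I, F) = (I + (-6*I + I*F))/(F + 0) = (I + (-6*I + F*I))/F = (-5*I + F*I)/F)
(L(0*(-3) + 0, 32) + 687)*980 = ((0*(-3) + 0)*(-5 + 32)/32 + 687)*980 = ((0 + 0)*(1/32)*27 + 687)*980 = (0*(1/32)*27 + 687)*980 = (0 + 687)*980 = 687*980 = 673260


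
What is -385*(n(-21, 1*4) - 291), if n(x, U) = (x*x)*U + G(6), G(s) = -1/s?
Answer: -3402245/6 ≈ -5.6704e+5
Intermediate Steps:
n(x, U) = -⅙ + U*x² (n(x, U) = (x*x)*U - 1/6 = x²*U - 1*⅙ = U*x² - ⅙ = -⅙ + U*x²)
-385*(n(-21, 1*4) - 291) = -385*((-⅙ + (1*4)*(-21)²) - 291) = -385*((-⅙ + 4*441) - 291) = -385*((-⅙ + 1764) - 291) = -385*(10583/6 - 291) = -385*8837/6 = -3402245/6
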